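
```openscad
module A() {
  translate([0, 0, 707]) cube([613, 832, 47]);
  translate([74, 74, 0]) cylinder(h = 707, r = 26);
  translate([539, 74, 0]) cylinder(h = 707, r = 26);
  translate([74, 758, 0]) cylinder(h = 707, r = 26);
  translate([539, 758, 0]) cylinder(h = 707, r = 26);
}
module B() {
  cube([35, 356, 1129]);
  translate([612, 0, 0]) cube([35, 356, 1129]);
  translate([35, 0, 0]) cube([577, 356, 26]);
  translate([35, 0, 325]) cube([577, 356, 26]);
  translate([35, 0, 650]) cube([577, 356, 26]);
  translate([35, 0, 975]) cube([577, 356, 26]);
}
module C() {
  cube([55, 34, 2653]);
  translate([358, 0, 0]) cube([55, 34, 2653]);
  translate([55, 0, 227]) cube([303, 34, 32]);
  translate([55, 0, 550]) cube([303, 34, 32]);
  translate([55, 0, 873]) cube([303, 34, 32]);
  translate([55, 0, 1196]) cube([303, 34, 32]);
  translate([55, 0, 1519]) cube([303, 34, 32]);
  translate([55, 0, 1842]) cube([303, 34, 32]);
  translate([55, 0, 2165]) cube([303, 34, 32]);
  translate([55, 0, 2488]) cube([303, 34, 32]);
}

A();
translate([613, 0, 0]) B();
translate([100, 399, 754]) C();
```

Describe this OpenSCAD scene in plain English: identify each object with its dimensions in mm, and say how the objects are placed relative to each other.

A is a table with a 613×832 mm rectangular top, 47 mm thick, top surface at z = 754 mm, supported by four round legs of 52 mm diameter, each leg's bounding box inset 48 mm from the nearest pair of top edges, running from the floor.

B is a bookshelf 647 mm wide overall, 356 mm deep and 1129 mm tall. The two sides are 35 mm thick vertical panels. 4 horizontal shelves of 26 mm thickness span between the inner faces of the sides; the lowest shelf sits on the floor and shelves are stacked with a clear vertical gap of 299 mm between each pair.

C is a straight ladder. Two 55×34 mm vertical rails, 2653 mm tall, stand 413 mm apart (outside-to-outside) with their front faces coplanar on the −y side. 8 rungs, each 34 mm deep and 32 mm tall, span between the inner faces of the rails, front faces flush with the rails. The lowest rung's underside is at z = 227 mm and rungs are spaced 323 mm apart (underside to underside).

The bookshelf is against the table's +x side, with their −y faces flush. The ladder is on top of the table, centred.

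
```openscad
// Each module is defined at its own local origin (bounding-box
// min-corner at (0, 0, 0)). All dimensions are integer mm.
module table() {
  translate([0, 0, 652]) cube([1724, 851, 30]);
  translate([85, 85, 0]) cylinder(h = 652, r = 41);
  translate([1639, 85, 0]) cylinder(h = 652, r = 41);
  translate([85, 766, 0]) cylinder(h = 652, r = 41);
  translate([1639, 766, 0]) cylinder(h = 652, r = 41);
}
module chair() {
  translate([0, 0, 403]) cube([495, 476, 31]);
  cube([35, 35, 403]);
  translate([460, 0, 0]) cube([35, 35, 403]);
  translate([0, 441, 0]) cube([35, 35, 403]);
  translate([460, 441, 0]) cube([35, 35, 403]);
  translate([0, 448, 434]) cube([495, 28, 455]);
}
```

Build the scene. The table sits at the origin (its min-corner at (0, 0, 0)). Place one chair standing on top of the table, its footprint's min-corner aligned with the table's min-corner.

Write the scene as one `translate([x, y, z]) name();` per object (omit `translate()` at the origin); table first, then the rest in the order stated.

table();
translate([0, 0, 682]) chair();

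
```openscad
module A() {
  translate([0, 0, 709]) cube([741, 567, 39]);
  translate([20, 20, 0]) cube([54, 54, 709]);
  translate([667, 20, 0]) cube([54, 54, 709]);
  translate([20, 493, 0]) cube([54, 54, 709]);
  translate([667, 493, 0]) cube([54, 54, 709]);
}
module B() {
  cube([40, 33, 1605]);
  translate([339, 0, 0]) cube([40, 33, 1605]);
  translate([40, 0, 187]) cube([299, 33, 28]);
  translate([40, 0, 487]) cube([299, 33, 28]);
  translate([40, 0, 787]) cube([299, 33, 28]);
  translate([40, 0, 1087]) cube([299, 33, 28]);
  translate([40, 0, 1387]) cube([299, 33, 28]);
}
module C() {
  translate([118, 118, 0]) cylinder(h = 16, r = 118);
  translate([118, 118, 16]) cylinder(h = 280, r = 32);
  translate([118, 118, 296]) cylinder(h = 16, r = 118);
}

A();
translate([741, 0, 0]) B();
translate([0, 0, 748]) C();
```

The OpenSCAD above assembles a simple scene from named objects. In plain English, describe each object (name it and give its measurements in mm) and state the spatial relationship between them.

A is a table: top 741 mm (x) × 567 mm (y), 39 mm thick, upper face at z = 748 mm, on four 54×54 mm square legs, each inset 20 mm from the nearest pair of top edges, running from z = 0 to the bottom of the top.

B is a wooden ladder with two side rails of 40×33 mm section and 1605 mm height, set 379 mm apart overall. Between them run 5 rectangular rungs (33 mm deep, 28 mm thick), front faces flush with the rails' −y face. The bottom of the first rung is 187 mm above the floor and each subsequent rung is 300 mm higher than the one below.

C is a spool: two coaxial disc flanges of radius 118 mm and thickness 16 mm, joined by a core cylinder of radius 32 mm and height 280 mm. The lower flange rests on z = 0 and the three cylinders share a vertical axis.

The ladder is against the table's +x side, with their −y faces flush. The spool is on top of the table.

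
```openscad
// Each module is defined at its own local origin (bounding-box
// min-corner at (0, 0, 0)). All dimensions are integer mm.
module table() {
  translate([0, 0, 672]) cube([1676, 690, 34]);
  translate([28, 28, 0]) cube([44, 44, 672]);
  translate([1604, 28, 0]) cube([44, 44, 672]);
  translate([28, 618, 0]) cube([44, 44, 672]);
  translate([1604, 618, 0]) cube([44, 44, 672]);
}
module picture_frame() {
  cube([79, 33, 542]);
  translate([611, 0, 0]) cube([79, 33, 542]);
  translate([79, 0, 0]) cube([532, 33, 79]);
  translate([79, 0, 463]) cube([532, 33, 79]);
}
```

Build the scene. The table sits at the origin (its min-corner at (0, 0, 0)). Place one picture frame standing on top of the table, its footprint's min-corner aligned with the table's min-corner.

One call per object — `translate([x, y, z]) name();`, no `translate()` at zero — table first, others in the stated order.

table();
translate([0, 0, 706]) picture_frame();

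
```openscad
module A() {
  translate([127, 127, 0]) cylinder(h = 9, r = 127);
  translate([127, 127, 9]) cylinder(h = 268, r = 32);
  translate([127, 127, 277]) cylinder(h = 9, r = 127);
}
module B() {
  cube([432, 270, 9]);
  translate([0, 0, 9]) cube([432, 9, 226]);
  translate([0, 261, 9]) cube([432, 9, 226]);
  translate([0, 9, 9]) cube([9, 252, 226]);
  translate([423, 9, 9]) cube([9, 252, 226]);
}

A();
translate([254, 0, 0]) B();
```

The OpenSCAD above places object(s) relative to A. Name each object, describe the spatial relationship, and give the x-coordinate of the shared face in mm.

A is a spool. B is an open box. The open box is against the spool's +x side, with their −y faces flush. The x-coordinate of the shared face is 254 mm.

The spool's +x face and the open box's −x face are both at x = 254 mm.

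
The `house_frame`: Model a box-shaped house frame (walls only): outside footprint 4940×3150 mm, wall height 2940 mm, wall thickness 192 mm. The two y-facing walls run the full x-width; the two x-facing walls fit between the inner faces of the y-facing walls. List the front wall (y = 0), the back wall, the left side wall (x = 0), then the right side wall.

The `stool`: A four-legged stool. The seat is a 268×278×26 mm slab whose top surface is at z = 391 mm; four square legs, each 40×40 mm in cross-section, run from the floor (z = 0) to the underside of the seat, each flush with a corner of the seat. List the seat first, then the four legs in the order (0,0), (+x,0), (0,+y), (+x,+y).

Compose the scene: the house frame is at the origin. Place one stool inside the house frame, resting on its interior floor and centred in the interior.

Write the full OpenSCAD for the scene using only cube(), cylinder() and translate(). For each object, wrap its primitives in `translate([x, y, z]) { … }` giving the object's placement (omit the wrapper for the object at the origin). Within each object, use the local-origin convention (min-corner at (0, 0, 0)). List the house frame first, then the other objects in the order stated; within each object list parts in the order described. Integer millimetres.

cube([4940, 192, 2940]);
translate([0, 2958, 0]) cube([4940, 192, 2940]);
translate([0, 192, 0]) cube([192, 2766, 2940]);
translate([4748, 192, 0]) cube([192, 2766, 2940]);
translate([2336, 1436, 0]) {
  translate([0, 0, 365]) cube([268, 278, 26]);
  cube([40, 40, 365]);
  translate([228, 0, 0]) cube([40, 40, 365]);
  translate([0, 238, 0]) cube([40, 40, 365]);
  translate([228, 238, 0]) cube([40, 40, 365]);
}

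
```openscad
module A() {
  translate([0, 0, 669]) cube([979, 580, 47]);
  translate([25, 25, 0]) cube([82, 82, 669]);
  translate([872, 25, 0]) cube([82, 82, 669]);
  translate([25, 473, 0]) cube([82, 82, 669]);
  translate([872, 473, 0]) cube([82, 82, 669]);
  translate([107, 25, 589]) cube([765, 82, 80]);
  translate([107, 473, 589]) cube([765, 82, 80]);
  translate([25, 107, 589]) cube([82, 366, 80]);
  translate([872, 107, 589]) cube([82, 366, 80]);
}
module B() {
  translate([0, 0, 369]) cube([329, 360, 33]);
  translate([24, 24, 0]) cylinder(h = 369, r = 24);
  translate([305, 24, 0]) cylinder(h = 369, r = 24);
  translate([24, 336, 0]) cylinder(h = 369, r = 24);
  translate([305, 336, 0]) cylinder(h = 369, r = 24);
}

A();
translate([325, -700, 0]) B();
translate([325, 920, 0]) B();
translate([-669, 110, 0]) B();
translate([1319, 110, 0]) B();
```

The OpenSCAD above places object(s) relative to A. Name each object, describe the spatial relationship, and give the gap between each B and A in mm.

Each stool's nearest face is 340 mm from the table's bounding box.

A is a table. B is a stool. Four stools sit around the table at the −y, +y, −x, +x sides. The gap between each stool and the table is 340 mm.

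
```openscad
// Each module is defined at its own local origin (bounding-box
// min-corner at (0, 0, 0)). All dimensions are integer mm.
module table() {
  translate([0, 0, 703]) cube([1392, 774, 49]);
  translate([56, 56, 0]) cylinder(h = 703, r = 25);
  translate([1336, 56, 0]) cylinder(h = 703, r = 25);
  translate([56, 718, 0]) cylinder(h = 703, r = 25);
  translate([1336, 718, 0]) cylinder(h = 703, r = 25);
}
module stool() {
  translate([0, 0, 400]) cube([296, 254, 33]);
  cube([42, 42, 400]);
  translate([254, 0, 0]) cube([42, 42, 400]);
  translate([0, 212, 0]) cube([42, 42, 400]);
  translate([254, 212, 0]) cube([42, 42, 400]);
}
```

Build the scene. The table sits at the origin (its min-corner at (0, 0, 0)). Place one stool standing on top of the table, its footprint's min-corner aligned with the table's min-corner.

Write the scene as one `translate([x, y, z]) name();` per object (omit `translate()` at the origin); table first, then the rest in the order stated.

table();
translate([0, 0, 752]) stool();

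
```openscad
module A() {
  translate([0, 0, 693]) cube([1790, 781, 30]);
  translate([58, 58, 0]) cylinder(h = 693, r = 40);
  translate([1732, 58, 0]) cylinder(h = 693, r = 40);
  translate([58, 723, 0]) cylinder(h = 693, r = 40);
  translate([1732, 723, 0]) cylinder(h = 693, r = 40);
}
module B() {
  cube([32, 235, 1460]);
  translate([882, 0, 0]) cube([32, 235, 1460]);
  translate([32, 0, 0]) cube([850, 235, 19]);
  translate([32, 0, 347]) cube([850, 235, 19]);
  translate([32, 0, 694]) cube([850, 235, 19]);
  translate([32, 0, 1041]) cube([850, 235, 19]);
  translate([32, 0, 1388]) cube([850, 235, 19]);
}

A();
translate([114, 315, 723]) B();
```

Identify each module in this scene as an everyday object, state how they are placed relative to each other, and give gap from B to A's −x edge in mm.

The bookshelf's min-x is at 114; the table's min-x is 0; gap = 114 mm.

A is a table. B is a bookshelf. The bookshelf is on top of the table. The gap from the bookshelf to the table's −x edge is 114 mm.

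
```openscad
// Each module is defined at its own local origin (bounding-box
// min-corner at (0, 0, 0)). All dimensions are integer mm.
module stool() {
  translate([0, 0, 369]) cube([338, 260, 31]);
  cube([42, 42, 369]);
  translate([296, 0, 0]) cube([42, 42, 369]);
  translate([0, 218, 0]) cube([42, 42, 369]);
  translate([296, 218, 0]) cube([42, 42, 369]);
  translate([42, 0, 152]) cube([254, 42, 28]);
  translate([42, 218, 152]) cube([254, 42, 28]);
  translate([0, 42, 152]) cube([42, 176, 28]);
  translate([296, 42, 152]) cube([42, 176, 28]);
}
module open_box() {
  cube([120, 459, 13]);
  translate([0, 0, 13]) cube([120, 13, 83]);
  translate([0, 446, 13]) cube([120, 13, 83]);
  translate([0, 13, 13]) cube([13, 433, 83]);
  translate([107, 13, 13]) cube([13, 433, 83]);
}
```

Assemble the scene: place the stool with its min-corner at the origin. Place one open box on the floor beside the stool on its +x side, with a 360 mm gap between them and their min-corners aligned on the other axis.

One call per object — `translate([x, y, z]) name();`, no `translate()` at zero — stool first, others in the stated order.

stool();
translate([698, 0, 0]) open_box();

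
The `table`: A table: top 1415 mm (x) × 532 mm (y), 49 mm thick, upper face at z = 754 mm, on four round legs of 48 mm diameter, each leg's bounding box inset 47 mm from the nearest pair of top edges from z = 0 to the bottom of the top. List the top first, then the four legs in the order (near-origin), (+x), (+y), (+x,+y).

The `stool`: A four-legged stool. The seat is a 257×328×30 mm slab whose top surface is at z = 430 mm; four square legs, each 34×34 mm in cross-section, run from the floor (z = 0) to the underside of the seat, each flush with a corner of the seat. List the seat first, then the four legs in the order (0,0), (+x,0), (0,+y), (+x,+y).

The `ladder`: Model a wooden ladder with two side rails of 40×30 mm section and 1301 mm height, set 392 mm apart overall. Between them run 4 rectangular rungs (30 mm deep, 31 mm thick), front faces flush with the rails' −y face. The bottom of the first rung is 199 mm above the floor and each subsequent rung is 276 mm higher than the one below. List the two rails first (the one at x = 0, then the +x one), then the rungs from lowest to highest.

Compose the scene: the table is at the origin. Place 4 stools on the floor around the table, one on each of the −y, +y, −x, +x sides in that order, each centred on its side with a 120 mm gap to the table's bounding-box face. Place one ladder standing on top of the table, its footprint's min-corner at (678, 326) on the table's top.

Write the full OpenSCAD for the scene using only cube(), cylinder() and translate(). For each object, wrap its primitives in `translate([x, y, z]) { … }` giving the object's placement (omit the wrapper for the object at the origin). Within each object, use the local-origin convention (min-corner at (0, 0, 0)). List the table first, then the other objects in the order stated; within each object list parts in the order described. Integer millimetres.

translate([0, 0, 705]) cube([1415, 532, 49]);
translate([71, 71, 0]) cylinder(h = 705, r = 24);
translate([1344, 71, 0]) cylinder(h = 705, r = 24);
translate([71, 461, 0]) cylinder(h = 705, r = 24);
translate([1344, 461, 0]) cylinder(h = 705, r = 24);
translate([579, -448, 0]) {
  translate([0, 0, 400]) cube([257, 328, 30]);
  cube([34, 34, 400]);
  translate([223, 0, 0]) cube([34, 34, 400]);
  translate([0, 294, 0]) cube([34, 34, 400]);
  translate([223, 294, 0]) cube([34, 34, 400]);
}
translate([579, 652, 0]) {
  translate([0, 0, 400]) cube([257, 328, 30]);
  cube([34, 34, 400]);
  translate([223, 0, 0]) cube([34, 34, 400]);
  translate([0, 294, 0]) cube([34, 34, 400]);
  translate([223, 294, 0]) cube([34, 34, 400]);
}
translate([-377, 102, 0]) {
  translate([0, 0, 400]) cube([257, 328, 30]);
  cube([34, 34, 400]);
  translate([223, 0, 0]) cube([34, 34, 400]);
  translate([0, 294, 0]) cube([34, 34, 400]);
  translate([223, 294, 0]) cube([34, 34, 400]);
}
translate([1535, 102, 0]) {
  translate([0, 0, 400]) cube([257, 328, 30]);
  cube([34, 34, 400]);
  translate([223, 0, 0]) cube([34, 34, 400]);
  translate([0, 294, 0]) cube([34, 34, 400]);
  translate([223, 294, 0]) cube([34, 34, 400]);
}
translate([678, 326, 754]) {
  cube([40, 30, 1301]);
  translate([352, 0, 0]) cube([40, 30, 1301]);
  translate([40, 0, 199]) cube([312, 30, 31]);
  translate([40, 0, 475]) cube([312, 30, 31]);
  translate([40, 0, 751]) cube([312, 30, 31]);
  translate([40, 0, 1027]) cube([312, 30, 31]);
}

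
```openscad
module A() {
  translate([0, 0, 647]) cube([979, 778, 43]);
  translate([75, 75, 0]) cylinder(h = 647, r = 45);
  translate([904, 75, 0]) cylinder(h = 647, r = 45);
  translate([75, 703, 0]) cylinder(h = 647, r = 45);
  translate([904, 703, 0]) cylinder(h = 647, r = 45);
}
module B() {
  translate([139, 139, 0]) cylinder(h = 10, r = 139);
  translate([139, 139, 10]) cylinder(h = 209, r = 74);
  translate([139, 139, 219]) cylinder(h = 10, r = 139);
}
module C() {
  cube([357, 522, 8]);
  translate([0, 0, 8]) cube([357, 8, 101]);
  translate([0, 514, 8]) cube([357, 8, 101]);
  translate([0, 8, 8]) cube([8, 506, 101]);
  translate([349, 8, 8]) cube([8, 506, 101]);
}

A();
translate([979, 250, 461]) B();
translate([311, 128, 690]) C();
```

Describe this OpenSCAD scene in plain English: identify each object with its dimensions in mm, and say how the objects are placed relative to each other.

A is a rectangular dining table. The top is 979×778×43 mm with its upper surface at z = 690 mm. It stands on four round legs of 90 mm diameter, each leg's bounding box inset 30 mm from the nearest pair of top edges, running from the floor to the underside of the top.

B is a spool: two coaxial disc flanges of radius 139 mm and thickness 10 mm, joined by a core cylinder of radius 74 mm and height 209 mm. The lower flange rests on z = 0 and the three cylinders share a vertical axis.

C is an open-topped rectangular box: outside dimensions 357×522×109 mm, with a uniform wall and base thickness of 8 mm. The base is a full 357×522 slab on the floor; four walls sit on top of the base. The front and back walls (the −y and +y sides) span the full width; the two side walls fit between them.

The spool is beside the table with their tops flush at z = 690. The open box is on top of the table, centred.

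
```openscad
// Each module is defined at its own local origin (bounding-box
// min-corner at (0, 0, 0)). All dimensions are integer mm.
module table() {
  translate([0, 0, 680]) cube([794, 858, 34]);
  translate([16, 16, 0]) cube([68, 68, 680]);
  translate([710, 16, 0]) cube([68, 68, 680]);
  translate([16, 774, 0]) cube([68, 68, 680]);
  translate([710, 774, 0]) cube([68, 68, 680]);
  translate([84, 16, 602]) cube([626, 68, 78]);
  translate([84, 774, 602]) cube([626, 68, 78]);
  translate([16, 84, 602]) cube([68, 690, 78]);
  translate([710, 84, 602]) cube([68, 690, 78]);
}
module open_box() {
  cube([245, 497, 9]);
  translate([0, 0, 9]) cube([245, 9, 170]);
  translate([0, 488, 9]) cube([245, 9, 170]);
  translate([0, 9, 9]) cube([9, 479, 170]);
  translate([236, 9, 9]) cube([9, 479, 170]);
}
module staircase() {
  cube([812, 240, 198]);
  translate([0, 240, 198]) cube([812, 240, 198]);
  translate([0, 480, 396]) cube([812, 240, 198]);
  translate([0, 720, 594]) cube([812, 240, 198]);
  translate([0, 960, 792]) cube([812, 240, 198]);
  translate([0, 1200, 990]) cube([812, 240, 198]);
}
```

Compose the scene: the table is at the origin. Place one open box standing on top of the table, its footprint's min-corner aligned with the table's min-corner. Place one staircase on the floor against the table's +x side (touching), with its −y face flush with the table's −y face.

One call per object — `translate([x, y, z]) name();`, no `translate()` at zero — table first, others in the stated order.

table();
translate([0, 0, 714]) open_box();
translate([794, 0, 0]) staircase();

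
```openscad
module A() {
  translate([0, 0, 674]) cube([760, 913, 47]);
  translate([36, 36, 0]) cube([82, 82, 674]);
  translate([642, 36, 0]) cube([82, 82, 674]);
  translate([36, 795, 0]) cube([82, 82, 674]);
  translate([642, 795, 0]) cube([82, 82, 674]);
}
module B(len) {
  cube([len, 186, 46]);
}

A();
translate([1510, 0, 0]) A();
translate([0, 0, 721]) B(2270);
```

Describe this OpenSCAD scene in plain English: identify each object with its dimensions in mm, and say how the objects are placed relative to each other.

A is a rectangular dining table. The top is 760×913×47 mm with its upper surface at z = 721 mm. It stands on four 82×82 mm square legs, each inset 36 mm from the nearest pair of top edges, running from the floor to the underside of the top.

B is a rectangular beam 2270 mm long (x), 186 mm deep (y), 46 mm thick (z).

The beam spans the tops of two tables placed 750 mm apart, resting at z = 721 mm.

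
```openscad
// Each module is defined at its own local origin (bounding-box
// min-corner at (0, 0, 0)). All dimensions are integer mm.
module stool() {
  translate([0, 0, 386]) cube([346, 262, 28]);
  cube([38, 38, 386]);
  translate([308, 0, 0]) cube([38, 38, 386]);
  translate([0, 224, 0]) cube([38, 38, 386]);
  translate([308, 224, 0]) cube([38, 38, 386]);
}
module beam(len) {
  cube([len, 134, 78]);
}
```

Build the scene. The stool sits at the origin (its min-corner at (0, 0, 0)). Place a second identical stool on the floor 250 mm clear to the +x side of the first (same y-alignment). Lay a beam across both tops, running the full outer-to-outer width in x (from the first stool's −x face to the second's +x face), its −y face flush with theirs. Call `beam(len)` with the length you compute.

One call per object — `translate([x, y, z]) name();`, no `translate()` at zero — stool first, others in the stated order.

stool();
translate([596, 0, 0]) stool();
translate([0, 0, 414]) beam(942);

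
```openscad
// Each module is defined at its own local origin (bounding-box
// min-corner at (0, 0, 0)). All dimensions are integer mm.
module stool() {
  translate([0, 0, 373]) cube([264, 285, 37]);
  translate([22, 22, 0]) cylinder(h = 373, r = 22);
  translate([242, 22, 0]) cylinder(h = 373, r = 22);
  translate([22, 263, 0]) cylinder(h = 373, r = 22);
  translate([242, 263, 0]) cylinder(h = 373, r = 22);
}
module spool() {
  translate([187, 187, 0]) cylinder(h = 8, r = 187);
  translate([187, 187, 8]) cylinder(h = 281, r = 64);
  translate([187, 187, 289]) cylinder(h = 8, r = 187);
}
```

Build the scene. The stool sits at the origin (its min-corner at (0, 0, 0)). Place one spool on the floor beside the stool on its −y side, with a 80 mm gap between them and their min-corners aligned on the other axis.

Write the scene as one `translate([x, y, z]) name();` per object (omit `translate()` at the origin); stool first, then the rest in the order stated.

stool();
translate([0, -454, 0]) spool();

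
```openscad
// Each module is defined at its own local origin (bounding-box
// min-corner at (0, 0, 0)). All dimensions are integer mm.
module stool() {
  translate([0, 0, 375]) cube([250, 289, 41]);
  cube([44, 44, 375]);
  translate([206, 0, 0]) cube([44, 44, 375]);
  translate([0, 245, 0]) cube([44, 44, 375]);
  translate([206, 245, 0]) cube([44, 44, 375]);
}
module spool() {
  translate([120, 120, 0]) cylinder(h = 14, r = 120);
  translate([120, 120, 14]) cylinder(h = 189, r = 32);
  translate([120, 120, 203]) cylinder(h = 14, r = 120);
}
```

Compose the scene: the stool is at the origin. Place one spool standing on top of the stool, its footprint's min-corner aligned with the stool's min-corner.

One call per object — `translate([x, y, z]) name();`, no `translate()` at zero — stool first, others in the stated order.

stool();
translate([0, 0, 416]) spool();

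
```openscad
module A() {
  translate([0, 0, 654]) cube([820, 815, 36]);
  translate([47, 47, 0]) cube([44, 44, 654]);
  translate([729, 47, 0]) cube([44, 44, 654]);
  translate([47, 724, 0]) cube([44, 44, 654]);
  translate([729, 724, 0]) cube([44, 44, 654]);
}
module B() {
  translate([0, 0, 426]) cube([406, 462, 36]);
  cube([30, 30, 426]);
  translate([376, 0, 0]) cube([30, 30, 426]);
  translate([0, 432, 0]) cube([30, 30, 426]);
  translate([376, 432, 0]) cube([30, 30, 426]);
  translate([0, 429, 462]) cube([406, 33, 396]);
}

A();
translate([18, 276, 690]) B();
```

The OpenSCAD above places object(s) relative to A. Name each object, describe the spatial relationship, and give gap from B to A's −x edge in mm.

The chair's min-x is at 18; the table's min-x is 0; gap = 18 mm.

A is a table. B is a chair. The chair is on top of the table. The gap from the chair to the table's −x edge is 18 mm.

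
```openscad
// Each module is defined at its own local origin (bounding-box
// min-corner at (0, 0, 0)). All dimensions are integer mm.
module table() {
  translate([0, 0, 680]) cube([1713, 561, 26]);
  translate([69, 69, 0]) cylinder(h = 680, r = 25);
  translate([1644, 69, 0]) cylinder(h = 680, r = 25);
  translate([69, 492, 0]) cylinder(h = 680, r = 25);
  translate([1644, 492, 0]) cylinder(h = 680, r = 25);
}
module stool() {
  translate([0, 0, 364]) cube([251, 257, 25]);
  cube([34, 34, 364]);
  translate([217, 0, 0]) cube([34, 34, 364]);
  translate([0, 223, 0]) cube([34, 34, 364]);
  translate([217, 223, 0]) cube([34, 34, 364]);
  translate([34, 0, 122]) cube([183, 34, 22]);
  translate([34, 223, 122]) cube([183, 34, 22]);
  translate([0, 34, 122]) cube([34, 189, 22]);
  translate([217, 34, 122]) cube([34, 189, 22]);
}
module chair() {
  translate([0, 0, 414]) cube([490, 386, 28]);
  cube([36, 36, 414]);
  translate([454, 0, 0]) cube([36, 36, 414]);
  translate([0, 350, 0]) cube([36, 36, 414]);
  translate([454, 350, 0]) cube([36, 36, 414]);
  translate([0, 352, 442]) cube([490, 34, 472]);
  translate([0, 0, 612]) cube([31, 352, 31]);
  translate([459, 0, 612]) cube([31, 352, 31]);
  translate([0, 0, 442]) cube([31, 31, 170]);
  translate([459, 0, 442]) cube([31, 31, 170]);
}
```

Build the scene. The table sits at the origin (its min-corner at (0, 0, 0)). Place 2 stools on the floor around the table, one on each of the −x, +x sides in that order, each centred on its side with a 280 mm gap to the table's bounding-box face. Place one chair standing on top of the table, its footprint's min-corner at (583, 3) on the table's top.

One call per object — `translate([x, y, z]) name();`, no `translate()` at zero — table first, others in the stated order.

table();
translate([-531, 152, 0]) stool();
translate([1993, 152, 0]) stool();
translate([583, 3, 706]) chair();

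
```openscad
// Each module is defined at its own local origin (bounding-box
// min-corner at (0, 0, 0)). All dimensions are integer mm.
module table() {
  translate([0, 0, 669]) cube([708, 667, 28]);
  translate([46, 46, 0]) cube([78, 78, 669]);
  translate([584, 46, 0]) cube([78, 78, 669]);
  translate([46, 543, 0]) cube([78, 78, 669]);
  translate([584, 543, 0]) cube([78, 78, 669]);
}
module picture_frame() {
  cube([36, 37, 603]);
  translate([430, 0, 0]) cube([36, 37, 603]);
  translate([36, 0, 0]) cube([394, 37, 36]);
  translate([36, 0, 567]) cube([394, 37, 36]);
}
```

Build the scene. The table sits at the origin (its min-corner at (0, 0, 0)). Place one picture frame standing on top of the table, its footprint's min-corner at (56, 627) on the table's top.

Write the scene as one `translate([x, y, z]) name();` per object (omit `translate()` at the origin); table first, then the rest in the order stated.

table();
translate([56, 627, 697]) picture_frame();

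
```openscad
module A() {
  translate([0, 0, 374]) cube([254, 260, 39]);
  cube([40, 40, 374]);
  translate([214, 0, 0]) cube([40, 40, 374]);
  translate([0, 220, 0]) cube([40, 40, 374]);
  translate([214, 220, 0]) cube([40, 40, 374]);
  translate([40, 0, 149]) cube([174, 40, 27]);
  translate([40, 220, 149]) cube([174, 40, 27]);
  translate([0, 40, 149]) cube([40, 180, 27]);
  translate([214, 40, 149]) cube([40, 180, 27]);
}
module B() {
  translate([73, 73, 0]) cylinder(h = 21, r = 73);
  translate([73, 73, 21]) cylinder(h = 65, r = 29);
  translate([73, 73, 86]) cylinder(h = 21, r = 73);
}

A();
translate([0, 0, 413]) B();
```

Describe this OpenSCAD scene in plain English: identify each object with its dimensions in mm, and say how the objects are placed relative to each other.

A is a simple wooden stool: a rectangular seat 254 mm (x) by 260 mm (y), 39 mm thick, top face at z = 413 mm, on four square legs, each 40×40 mm in cross-section. The legs rest on z = 0, each flush with a corner of the seat. Four stretchers, 40 mm wide and 27 mm tall, connect adjacent legs with their undersides at z = 149 mm, each running between the inner faces of the legs it joins and aligned with the legs' outer faces on the other axis.

B is a spool: two coaxial disc flanges of radius 73 mm and thickness 21 mm, joined by a core cylinder of radius 29 mm and height 65 mm. The lower flange rests on z = 0 and the three cylinders share a vertical axis.

The spool is on top of the stool.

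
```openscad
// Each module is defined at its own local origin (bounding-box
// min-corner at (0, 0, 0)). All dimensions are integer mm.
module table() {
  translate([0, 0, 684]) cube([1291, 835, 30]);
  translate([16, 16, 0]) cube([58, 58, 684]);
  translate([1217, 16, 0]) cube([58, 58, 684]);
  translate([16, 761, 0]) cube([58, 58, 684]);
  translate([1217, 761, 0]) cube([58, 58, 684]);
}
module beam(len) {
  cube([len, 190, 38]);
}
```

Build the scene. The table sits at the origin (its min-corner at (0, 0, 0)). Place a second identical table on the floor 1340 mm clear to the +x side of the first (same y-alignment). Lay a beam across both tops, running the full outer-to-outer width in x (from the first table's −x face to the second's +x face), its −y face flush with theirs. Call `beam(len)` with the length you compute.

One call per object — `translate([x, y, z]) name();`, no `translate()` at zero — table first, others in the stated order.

table();
translate([2631, 0, 0]) table();
translate([0, 0, 714]) beam(3922);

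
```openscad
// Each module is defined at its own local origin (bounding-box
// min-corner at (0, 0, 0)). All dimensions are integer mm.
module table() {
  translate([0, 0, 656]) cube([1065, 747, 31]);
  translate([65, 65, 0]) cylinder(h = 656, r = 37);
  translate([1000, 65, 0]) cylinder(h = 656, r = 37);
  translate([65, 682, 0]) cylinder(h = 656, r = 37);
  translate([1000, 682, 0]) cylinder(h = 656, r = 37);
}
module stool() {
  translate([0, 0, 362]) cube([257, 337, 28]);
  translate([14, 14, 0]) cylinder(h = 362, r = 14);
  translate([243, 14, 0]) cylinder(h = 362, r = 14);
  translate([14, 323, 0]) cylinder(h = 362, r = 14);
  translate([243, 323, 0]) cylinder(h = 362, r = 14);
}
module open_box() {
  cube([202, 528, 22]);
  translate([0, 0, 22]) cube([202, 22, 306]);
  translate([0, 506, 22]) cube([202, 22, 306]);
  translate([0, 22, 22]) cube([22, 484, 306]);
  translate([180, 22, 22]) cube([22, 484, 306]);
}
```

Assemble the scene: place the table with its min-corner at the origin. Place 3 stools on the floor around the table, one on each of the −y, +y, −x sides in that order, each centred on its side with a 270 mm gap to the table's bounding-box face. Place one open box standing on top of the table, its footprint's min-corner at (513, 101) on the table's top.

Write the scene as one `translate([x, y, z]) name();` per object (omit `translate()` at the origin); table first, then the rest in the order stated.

table();
translate([404, -607, 0]) stool();
translate([404, 1017, 0]) stool();
translate([-527, 205, 0]) stool();
translate([513, 101, 687]) open_box();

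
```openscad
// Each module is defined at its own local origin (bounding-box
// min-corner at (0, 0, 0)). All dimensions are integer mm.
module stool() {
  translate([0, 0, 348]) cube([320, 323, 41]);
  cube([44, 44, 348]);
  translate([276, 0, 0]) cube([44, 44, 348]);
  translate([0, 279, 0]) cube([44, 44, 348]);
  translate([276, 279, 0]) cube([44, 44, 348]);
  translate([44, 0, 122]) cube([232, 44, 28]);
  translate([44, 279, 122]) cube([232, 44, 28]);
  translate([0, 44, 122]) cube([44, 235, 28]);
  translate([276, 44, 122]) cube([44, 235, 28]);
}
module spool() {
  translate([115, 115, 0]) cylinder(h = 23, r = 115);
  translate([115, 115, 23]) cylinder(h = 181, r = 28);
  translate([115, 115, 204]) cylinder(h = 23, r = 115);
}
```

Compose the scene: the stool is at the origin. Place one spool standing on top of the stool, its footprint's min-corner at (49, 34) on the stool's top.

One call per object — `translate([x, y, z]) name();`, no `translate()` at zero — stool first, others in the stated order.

stool();
translate([49, 34, 389]) spool();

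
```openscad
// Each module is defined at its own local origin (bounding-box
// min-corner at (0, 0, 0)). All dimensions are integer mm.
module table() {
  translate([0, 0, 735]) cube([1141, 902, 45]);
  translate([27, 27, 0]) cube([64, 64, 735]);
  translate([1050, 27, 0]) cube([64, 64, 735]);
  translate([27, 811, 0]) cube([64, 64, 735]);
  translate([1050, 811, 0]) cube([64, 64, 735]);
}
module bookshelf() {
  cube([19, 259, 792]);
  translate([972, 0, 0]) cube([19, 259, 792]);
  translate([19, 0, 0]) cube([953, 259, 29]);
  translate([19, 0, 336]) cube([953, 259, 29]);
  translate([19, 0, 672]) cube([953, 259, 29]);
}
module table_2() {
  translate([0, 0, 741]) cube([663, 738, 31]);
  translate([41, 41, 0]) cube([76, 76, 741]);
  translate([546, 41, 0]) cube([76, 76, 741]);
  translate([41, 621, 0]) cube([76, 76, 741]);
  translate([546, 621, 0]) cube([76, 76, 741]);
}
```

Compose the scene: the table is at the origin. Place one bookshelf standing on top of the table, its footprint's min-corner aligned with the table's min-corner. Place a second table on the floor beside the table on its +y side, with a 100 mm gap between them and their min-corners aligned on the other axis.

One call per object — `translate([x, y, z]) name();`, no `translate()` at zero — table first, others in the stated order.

table();
translate([0, 0, 780]) bookshelf();
translate([0, 1002, 0]) table_2();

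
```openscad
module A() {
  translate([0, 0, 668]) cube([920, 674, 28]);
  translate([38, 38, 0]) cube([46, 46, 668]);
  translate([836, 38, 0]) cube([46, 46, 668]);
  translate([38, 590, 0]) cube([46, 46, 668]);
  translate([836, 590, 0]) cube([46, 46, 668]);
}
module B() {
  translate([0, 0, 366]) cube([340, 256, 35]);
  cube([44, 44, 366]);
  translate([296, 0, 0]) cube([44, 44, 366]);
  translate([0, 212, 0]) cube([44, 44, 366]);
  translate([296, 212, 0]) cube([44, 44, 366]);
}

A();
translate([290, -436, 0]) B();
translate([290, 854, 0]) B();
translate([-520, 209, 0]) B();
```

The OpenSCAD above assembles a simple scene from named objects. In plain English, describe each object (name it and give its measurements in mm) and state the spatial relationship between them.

A is a rectangular dining table. The top is 920×674×28 mm with its upper surface at z = 696 mm. It stands on four 46×46 mm square legs, each inset 38 mm from the nearest pair of top edges, running from the floor to the underside of the top.

B is a four-legged stool. The seat is 340×256 mm, 35 mm thick, top at z = 401 mm. It stands on four square legs, each 44×44 mm in cross-section, from z = 0 to the seat underside, each flush with a corner of the seat.

Three stools sit around the table at the −y, +y, −x sides.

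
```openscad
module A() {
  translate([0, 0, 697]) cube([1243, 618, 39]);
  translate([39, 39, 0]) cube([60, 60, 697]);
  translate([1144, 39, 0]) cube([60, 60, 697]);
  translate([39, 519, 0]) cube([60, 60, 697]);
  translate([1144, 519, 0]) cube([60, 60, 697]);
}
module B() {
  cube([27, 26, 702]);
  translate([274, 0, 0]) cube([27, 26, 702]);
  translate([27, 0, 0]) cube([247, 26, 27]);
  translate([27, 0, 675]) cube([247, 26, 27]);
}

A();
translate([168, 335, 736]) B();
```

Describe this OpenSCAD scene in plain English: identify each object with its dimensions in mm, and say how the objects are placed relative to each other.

A is a table: top 1243 mm (x) × 618 mm (y), 39 mm thick, upper face at z = 736 mm, on four 60×60 mm square legs, each inset 39 mm from the nearest pair of top edges, running from z = 0 to the bottom of the top.

B is a picture frame with a 247×648 mm rectangular opening (x by z) and a uniform 27 mm border on every side. Frame depth is 26 mm along y. It is built from two vertical stiles running the full outside height and two horizontal rails spanning the gap between the stiles.

The picture frame is on top of the table.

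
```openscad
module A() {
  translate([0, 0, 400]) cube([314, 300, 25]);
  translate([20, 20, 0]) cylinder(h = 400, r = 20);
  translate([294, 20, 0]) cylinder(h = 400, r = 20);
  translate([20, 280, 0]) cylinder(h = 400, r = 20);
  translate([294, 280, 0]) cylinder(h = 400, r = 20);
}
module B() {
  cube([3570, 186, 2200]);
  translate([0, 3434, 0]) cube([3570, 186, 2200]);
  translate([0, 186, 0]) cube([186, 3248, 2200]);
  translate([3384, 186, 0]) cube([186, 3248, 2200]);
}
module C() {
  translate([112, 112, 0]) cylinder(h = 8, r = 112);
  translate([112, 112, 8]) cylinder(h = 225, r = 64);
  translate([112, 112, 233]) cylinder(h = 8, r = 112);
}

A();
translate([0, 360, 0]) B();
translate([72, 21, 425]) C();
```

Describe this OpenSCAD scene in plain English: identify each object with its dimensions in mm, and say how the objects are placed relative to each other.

A is a four-legged stool. The seat is a 314×300×25 mm slab whose top surface is at z = 425 mm; four round legs, each 40 mm in diameter, run from the floor (z = 0) to the underside of the seat, each leg's axis is inset half a diameter from the nearest pair of seat edges (so the leg's bounding box is flush with the corner).

B is the wall frame of a small rectangular building: four walls, each 2200 mm tall and 186 mm thick, enclosing a footprint 3570 mm (x) by 3620 mm (y) outside-to-outside, with no floor or roof. The front and back walls (the −y and +y sides) span the full width; the two side walls fit between them.

C is a spool: two coaxial disc flanges of radius 112 mm and thickness 8 mm, joined by a core cylinder of radius 64 mm and height 225 mm. The lower flange rests on z = 0 and the three cylinders share a vertical axis.

The house frame is on the floor beside the stool on its +y side. The spool is on top of the stool.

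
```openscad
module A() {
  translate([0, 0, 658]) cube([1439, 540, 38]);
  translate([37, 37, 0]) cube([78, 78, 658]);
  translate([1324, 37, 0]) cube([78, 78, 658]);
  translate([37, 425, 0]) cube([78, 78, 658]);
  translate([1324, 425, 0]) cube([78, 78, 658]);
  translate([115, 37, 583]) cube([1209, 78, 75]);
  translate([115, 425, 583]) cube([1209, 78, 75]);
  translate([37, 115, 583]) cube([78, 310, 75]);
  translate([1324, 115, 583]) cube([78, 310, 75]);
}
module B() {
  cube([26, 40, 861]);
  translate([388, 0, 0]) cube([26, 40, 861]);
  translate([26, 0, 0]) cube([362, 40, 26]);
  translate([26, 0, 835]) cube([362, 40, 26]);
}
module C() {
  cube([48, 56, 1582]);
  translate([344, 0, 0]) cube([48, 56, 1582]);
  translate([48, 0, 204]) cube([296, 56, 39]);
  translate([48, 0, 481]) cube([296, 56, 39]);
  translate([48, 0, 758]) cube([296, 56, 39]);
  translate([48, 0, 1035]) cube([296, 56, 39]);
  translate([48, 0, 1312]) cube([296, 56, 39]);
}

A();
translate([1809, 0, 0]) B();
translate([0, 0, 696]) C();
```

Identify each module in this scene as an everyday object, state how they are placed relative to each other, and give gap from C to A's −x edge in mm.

The ladder's min-x is at 0; the table's min-x is 0; gap = 0 mm.

A is a table. B is a picture frame. C is a ladder. The picture frame is on the floor beside the table on its +x side. The ladder is on top of the table. The gap from the ladder to the table's −x edge is 0 mm.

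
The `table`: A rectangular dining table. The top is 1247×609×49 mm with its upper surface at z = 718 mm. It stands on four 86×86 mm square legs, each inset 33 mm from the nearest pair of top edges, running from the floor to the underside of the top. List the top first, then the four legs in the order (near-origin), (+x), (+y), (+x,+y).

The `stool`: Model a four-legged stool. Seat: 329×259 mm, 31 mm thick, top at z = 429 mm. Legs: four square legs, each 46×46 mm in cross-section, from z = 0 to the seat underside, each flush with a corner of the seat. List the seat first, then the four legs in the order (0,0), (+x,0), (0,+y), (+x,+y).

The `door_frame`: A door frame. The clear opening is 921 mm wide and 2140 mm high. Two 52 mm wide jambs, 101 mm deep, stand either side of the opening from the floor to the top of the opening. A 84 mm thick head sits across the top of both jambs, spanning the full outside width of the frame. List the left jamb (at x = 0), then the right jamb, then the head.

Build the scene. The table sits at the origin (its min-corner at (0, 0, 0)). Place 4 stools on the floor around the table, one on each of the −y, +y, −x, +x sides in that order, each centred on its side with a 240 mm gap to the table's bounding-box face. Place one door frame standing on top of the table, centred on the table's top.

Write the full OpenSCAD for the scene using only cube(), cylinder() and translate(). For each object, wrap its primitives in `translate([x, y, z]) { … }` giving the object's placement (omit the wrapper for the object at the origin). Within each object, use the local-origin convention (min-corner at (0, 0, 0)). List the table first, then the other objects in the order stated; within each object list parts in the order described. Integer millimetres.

translate([0, 0, 669]) cube([1247, 609, 49]);
translate([33, 33, 0]) cube([86, 86, 669]);
translate([1128, 33, 0]) cube([86, 86, 669]);
translate([33, 490, 0]) cube([86, 86, 669]);
translate([1128, 490, 0]) cube([86, 86, 669]);
translate([459, -499, 0]) {
  translate([0, 0, 398]) cube([329, 259, 31]);
  cube([46, 46, 398]);
  translate([283, 0, 0]) cube([46, 46, 398]);
  translate([0, 213, 0]) cube([46, 46, 398]);
  translate([283, 213, 0]) cube([46, 46, 398]);
}
translate([459, 849, 0]) {
  translate([0, 0, 398]) cube([329, 259, 31]);
  cube([46, 46, 398]);
  translate([283, 0, 0]) cube([46, 46, 398]);
  translate([0, 213, 0]) cube([46, 46, 398]);
  translate([283, 213, 0]) cube([46, 46, 398]);
}
translate([-569, 175, 0]) {
  translate([0, 0, 398]) cube([329, 259, 31]);
  cube([46, 46, 398]);
  translate([283, 0, 0]) cube([46, 46, 398]);
  translate([0, 213, 0]) cube([46, 46, 398]);
  translate([283, 213, 0]) cube([46, 46, 398]);
}
translate([1487, 175, 0]) {
  translate([0, 0, 398]) cube([329, 259, 31]);
  cube([46, 46, 398]);
  translate([283, 0, 0]) cube([46, 46, 398]);
  translate([0, 213, 0]) cube([46, 46, 398]);
  translate([283, 213, 0]) cube([46, 46, 398]);
}
translate([111, 254, 718]) {
  cube([52, 101, 2140]);
  translate([973, 0, 0]) cube([52, 101, 2140]);
  translate([0, 0, 2140]) cube([1025, 101, 84]);
}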